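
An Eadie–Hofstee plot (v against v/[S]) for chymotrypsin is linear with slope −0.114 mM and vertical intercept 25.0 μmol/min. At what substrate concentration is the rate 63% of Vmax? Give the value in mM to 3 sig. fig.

The Eadie–Hofstee slope gives Km = 0.114 mM (slope = −Km).
v/Vmax = [S]/(Km+[S]) = 0.63 ⇒ [S] = Km·0.63/(1−0.63) = 0.114 × 1.703 = 0.194 mM.

0.194 mM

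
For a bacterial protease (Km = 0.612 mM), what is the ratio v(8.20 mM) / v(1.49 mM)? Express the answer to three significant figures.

Since Vmax cancels, v₂/v₁ = [S]₂(Km+[S]₁) / [S]₁(Km+[S]₂).
= 8.20×(0.612+1.49) / (1.49×(0.612+8.20)) = 17.24/13.13 = 1.31.

1.31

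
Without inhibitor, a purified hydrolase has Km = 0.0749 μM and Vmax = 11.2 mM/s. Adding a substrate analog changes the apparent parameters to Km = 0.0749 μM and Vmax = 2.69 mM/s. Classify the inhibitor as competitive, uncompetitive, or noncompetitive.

noncompetitive

Vmax decreases (11.2 → 2.69 mM/s) while Km is unchanged — pure noncompetitive inhibition.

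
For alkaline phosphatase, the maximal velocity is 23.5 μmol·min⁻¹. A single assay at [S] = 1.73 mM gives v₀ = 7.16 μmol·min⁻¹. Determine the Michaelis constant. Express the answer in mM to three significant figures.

3.95 mM

v/Vmax = 7.16/23.5 = 0.3047 = [S]/(Km+[S]).
So Km + [S] = [S]/0.3047 = 5.678 mM, giving Km = 5.678 − 1.73 = 3.95 mM.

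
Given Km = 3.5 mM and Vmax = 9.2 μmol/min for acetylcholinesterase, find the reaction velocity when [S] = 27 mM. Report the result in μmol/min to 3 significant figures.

8.14 μmol/min

[S]/(Km+[S]) = 27/30.50 = 0.8852, the fractional saturation.
v = 0.8852 × Vmax = 0.8852 × 9.2 = 8.14 μmol/min.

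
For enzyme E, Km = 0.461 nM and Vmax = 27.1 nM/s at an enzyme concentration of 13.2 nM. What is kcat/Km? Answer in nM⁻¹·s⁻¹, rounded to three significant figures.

kcat = Vmax/[E]total = 27.1/13.2 = 2.05 s⁻¹.
kcat/Km = 2.05/0.461 = 4.45 nM⁻¹·s⁻¹.

4.45 nM⁻¹·s⁻¹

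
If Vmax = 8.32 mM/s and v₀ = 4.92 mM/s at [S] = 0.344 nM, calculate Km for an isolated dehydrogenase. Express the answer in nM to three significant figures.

0.238 nM

From v = Vmax[S]/(Km+[S]), Km = [S](Vmax − v)/v.
Km = 0.344 × (8.32 − 4.92) / 4.92 = 1.170/4.92 = 0.238 nM.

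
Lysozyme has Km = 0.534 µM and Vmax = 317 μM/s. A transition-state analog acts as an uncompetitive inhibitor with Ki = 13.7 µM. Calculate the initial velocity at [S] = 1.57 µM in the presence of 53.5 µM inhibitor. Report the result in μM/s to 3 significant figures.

60.4 μM/s

With α = 1 + [I]/Ki = 1 + 53.5/13.7 = 4.905, the uncompetitive rate law is v = (Vmax/α)·[S] / (Km/α + [S]).
v = (317/4.905)×1.57 / (0.534/4.905 + 1.57) = 101.5/1.679 = 60.4 μM/s.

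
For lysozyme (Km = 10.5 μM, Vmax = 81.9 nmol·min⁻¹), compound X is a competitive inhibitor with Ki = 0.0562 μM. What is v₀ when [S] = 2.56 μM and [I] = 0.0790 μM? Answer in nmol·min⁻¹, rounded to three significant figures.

7.54 nmol·min⁻¹

α = 1 + [I]/Ki = 1 + 0.0790/0.0562 = 2.406.
For a competitive inhibitor, Vmax is unchanged and the apparent Km becomes α·Km: Km,app = 25.3 μM, Vmax,app = 81.9 nmol·min⁻¹.
v = Vmax,app·[S]/(Km,app + [S]) = 81.9 × 2.56/(25.3 + 2.56) = 7.54 nmol·min⁻¹.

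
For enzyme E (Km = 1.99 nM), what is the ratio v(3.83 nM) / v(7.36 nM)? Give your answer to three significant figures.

The fractional saturations are [S]/(Km+[S]) = 7.36/9.350 = 0.7872 and 3.83/5.820 = 0.6581.
v₂/v₁ is just their ratio: 0.6581/0.7872 = 0.836.

0.836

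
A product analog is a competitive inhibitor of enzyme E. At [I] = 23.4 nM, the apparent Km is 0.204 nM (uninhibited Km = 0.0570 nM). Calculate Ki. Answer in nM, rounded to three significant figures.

Competitive: Km,app = α·Km with α = 1 + [I]/Ki.
α = Km,app/Km = 0.204/0.0570 = 3.579.
Ki = [I]/(α − 1) = 23.4/2.579 = 9.07 nM.

9.07 nM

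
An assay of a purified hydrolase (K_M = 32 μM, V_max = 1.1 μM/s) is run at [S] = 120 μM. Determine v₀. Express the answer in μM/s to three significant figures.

0.868 μM/s

v = Vmax·[S]/(Km + [S]) = 1.1 × 120 / (32 + 120)
  = 132.0 / 152.0 = 0.868 μM/s.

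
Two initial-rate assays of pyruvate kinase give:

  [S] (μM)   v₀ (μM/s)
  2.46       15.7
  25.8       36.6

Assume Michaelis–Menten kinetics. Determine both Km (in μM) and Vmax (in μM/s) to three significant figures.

In reciprocal form, 1/v = (Km/Vmax)·(1/[S]) + 1/Vmax. The two points give (1/[S], 1/v) = (0.4065, 0.06369) and (0.03876, 0.02732).
Slope = (0.06369 − 0.02732)/(0.4065 − 0.03876) = 0.09891; intercept = 0.06369 − 0.09891×0.4065 = 0.02349.
Vmax = 1/intercept = 42.6 μM/s; Km = slope × Vmax = 0.09891 × 42.6 = 4.21 μM.

Km = 4.21 μM; Vmax = 42.6 μM/s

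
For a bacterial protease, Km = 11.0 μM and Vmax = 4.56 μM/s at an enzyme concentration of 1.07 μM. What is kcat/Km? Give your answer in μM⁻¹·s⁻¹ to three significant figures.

0.387 μM⁻¹·s⁻¹

kcat = Vmax/[E]total = 4.56/1.07 = 4.26 s⁻¹.
kcat/Km = 4.26/11.0 = 0.387 μM⁻¹·s⁻¹.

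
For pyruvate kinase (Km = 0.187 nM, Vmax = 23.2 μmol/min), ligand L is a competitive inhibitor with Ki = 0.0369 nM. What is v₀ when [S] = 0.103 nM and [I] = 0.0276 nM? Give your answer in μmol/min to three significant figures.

5.56 μmol/min

α = 1 + [I]/Ki = 1 + 0.0276/0.0369 = 1.748.
For a competitive inhibitor, Vmax is unchanged and the apparent Km becomes α·Km: Km,app = 0.327 nM, Vmax,app = 23.2 μmol/min.
v = Vmax,app·[S]/(Km,app + [S]) = 23.2 × 0.103/(0.327 + 0.103) = 5.56 μmol/min.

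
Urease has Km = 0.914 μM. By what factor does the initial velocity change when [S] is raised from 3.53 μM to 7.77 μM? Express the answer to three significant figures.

1.13

The fractional saturations are [S]/(Km+[S]) = 3.53/4.444 = 0.7943 and 7.77/8.684 = 0.8947.
v₂/v₁ is just their ratio: 0.8947/0.7943 = 1.13.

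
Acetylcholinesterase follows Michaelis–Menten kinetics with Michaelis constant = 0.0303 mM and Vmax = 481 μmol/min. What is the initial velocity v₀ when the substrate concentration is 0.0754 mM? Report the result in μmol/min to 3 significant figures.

343 μmol/min

v = Vmax·[S]/(Km + [S]) = 481 × 0.0754 / (0.0303 + 0.0754)
  = 36.27 / 0.1057 = 343 μmol/min.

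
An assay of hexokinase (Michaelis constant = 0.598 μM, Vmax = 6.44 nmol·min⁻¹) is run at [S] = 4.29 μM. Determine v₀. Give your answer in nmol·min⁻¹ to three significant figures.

5.65 nmol·min⁻¹

v = Vmax·[S]/(Km + [S]) = 6.44 × 4.29 / (0.598 + 4.29)
  = 27.63 / 4.888 = 5.65 nmol·min⁻¹.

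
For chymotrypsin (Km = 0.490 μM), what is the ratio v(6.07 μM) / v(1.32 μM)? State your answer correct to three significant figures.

The fractional saturations are [S]/(Km+[S]) = 1.32/1.810 = 0.7293 and 6.07/6.560 = 0.9253.
v₂/v₁ is just their ratio: 0.9253/0.7293 = 1.27.

1.27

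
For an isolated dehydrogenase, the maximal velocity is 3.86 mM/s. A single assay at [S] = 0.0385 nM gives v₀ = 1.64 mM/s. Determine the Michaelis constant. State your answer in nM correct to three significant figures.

From v = Vmax[S]/(Km+[S]), Km = [S](Vmax − v)/v.
Km = 0.0385 × (3.86 − 1.64) / 1.64 = 0.08547/1.64 = 0.0521 nM.

0.0521 nM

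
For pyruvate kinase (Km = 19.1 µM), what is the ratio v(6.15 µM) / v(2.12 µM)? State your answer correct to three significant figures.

2.44

The fractional saturations are [S]/(Km+[S]) = 2.12/21.22 = 0.09991 and 6.15/25.25 = 0.2436.
v₂/v₁ is just their ratio: 0.2436/0.09991 = 2.44.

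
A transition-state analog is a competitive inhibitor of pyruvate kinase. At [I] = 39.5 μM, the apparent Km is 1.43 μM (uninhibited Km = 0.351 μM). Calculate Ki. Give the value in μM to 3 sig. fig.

12.8 μM

Competitive: Km,app = α·Km with α = 1 + [I]/Ki.
α = Km,app/Km = 1.43/0.351 = 4.074.
Since α = 1 + [I]/Ki, [I]/Ki = 4.074 − 1 = 3.074 and Ki = 39.5/3.074 = 12.8 μM.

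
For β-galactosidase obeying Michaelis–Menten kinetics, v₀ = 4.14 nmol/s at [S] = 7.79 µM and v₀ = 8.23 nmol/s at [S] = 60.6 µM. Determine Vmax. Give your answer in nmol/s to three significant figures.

9.63 nmol/s

In reciprocal form, 1/v = (Km/Vmax)·(1/[S]) + 1/Vmax. The two points give (1/[S], 1/v) = (0.1284, 0.2415) and (0.01650, 0.1215).
Slope = (0.2415 − 0.1215)/(0.1284 − 0.01650) = 1.073; intercept = 0.2415 − 1.073×0.1284 = 0.1038.
Vmax = 1/intercept = 9.63 nmol/s; Km = slope × Vmax = 1.073 × 9.63 = 10.3 µM.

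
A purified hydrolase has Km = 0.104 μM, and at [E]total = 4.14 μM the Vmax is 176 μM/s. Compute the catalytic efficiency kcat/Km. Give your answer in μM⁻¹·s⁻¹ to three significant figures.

409 μM⁻¹·s⁻¹

kcat = Vmax/[E]total = 176/4.14 = 42.5 s⁻¹.
kcat/Km = 42.5/0.104 = 409 μM⁻¹·s⁻¹.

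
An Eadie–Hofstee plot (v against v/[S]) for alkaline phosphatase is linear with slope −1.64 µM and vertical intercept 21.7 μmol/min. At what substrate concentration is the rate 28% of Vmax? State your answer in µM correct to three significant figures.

The Eadie–Hofstee slope gives Km = 1.64 µM (slope = −Km).
v/Vmax = [S]/(Km+[S]) = 0.28 ⇒ [S] = Km·0.28/(1−0.28) = 1.64 × 0.3889 = 0.638 µM.

0.638 µM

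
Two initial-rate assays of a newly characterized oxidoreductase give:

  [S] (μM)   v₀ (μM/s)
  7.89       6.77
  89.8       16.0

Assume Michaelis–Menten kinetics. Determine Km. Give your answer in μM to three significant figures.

In reciprocal form, 1/v = (Km/Vmax)·(1/[S]) + 1/Vmax. The two points give (1/[S], 1/v) = (0.1267, 0.1477) and (0.01114, 0.06250).
Slope = (0.1477 − 0.06250)/(0.1267 − 0.01114) = 0.7371; intercept = 0.1477 − 0.7371×0.1267 = 0.05429.
Vmax = 1/intercept = 18.4 μM/s; Km = slope × Vmax = 0.7371 × 18.4 = 13.6 μM.

13.6 μM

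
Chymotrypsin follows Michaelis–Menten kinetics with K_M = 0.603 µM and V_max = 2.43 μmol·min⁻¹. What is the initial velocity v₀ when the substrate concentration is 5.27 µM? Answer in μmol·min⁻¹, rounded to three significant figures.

2.18 μmol·min⁻¹

v = Vmax·[S]/(Km + [S]) = 2.43 × 5.27 / (0.603 + 5.27)
  = 12.81 / 5.873 = 2.18 μmol·min⁻¹.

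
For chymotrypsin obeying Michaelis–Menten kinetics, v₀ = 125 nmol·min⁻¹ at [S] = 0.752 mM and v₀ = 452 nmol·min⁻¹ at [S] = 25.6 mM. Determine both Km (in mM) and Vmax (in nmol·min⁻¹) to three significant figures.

From v = Vmax[S]/(Km+[S]), each point gives Vmax = v(Km+[S])/[S].
Equating: 125(Km+0.752)/0.752 = 452(Km+25.6)/25.6.
166.2·Km + 125 = 17.66·Km + 452, so (166.2 − 17.66)·Km = 452 − 125.
Km = 327.0/148.6 = 2.20 mM; then Vmax = 125(2.20+0.752)/0.752 = 491 nmol·min⁻¹.

Km = 2.20 mM; Vmax = 491 nmol·min⁻¹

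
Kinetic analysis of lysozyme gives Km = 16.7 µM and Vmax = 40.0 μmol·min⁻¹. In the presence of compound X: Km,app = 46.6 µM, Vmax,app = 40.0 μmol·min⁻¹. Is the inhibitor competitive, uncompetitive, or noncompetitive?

Km increases (16.7 → 46.6 µM) while Vmax is unchanged — the hallmark of competitive inhibition.

competitive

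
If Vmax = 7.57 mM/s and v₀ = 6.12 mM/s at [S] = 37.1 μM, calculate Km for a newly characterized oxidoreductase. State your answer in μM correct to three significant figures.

v/Vmax = 6.12/7.57 = 0.8085 = [S]/(Km+[S]).
So Km + [S] = [S]/0.8085 = 45.89 μM, giving Km = 45.89 − 37.1 = 8.79 μM.

8.79 μM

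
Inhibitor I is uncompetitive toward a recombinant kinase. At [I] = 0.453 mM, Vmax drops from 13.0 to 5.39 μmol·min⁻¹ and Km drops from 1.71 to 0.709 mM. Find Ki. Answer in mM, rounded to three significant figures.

0.321 mM

Uncompetitive: Vmax,app = Vmax/α (and Km,app = Km/α) with α = 1 + [I]/Ki.
α = Vmax/Vmax,app = 13.0/5.39 = 2.412.
Ki = [I]/(α − 1) = 0.453/1.412 = 0.321 mM.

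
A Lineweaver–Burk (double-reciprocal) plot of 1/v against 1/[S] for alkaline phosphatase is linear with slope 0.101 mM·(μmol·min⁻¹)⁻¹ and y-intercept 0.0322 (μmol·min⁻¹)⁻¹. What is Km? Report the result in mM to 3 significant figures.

y-intercept = 1/Vmax ⇒ Vmax = 31.1 μmol·min⁻¹; slope = Km/Vmax ⇒ Km = slope × Vmax.
Km = 0.101 × 31.1 = 3.14 mM.

3.14 mM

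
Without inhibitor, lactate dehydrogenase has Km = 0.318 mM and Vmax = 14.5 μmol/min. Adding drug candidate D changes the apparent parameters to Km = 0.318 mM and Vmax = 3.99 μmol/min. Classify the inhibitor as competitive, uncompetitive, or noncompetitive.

Vmax decreases (14.5 → 3.99 μmol/min) while Km is unchanged — pure noncompetitive inhibition.

noncompetitive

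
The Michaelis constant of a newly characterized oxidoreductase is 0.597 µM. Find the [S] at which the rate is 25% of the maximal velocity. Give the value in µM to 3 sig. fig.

0.199 µM

v/Vmax = [S]/(Km+[S]) = 0.25, so [S] = Km·0.25/(1 − 0.25) = 0.597 × 0.3333.
[S] = 0.199 µM.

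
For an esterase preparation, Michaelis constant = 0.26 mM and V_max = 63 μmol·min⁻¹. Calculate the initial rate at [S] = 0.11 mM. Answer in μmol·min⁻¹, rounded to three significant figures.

18.7 μmol·min⁻¹

v = Vmax·[S]/(Km + [S]) = 63 × 0.11 / (0.26 + 0.11)
  = 6.930 / 0.3700 = 18.7 μmol·min⁻¹.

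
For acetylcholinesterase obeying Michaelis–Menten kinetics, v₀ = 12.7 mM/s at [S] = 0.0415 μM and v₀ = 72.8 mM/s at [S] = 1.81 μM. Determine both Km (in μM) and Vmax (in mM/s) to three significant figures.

In reciprocal form, 1/v = (Km/Vmax)·(1/[S]) + 1/Vmax. The two points give (1/[S], 1/v) = (24.10, 0.07874) and (0.5525, 0.01374).
Slope = (0.07874 − 0.01374)/(24.10 − 0.5525) = 0.002761; intercept = 0.07874 − 0.002761×24.10 = 0.01221.
Vmax = 1/intercept = 81.9 mM/s; Km = slope × Vmax = 0.002761 × 81.9 = 0.226 μM.

Km = 0.226 μM; Vmax = 81.9 mM/s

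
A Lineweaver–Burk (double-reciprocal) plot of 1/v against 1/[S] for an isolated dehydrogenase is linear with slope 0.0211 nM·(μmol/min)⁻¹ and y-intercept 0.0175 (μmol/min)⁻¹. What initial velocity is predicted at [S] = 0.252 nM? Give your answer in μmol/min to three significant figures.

9.88 μmol/min

The y-intercept is 1/Vmax, so Vmax = 1/0.0175 = 57.1 μmol/min.
The slope is Km/Vmax, so Km = 0.0211 × 57.1 = 1.21 nM.
Then v = 57.1 × 0.252/(1.21 + 0.252) = 9.88 μmol/min.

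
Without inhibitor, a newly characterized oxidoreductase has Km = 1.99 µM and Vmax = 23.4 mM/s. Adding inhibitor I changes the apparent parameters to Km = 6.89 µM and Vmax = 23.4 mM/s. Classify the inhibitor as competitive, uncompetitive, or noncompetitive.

Km increases (1.99 → 6.89 µM) while Vmax is unchanged — the hallmark of competitive inhibition.

competitive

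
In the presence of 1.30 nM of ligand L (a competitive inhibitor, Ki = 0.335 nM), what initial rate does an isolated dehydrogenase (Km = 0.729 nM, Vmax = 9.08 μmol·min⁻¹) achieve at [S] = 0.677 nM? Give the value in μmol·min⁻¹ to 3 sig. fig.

α = 1 + [I]/Ki = 1 + 1.30/0.335 = 4.881.
For a competitive inhibitor, Vmax is unchanged and the apparent Km becomes α·Km: Km,app = 3.56 nM, Vmax,app = 9.08 μmol·min⁻¹.
v = Vmax,app·[S]/(Km,app + [S]) = 9.08 × 0.677/(3.56 + 0.677) = 1.45 μmol·min⁻¹.

1.45 μmol·min⁻¹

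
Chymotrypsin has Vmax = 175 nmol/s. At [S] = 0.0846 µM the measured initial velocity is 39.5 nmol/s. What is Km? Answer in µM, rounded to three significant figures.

v/Vmax = 39.5/175 = 0.2257 = [S]/(Km+[S]).
So Km + [S] = [S]/0.2257 = 0.3748 µM, giving Km = 0.3748 − 0.0846 = 0.290 µM.

0.290 µM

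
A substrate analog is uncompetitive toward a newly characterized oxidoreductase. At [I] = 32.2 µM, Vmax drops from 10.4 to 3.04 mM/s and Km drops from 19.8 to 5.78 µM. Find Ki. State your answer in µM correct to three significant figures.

13.3 µM

Uncompetitive: Vmax,app = Vmax/α (and Km,app = Km/α) with α = 1 + [I]/Ki.
α = Vmax/Vmax,app = 10.4/3.04 = 3.421.
Ki = [I]/(α − 1) = 32.2/2.421 = 13.3 µM.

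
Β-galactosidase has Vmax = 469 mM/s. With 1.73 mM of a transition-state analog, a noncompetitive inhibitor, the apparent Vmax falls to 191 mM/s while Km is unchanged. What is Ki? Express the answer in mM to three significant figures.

1.19 mM

Noncompetitive: Vmax,app = Vmax/α with α = 1 + [I]/Ki.
α = Vmax/Vmax,app = 469/191 = 2.455.
Ki = [I]/(α − 1) = 1.73/1.455 = 1.19 mM.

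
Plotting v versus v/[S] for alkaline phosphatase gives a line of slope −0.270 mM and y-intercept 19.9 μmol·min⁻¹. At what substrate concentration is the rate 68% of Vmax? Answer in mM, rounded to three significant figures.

0.574 mM

The Eadie–Hofstee slope gives Km = 0.270 mM (slope = −Km).
v/Vmax = [S]/(Km+[S]) = 0.68 ⇒ [S] = Km·0.68/(1−0.68) = 0.270 × 2.125 = 0.574 mM.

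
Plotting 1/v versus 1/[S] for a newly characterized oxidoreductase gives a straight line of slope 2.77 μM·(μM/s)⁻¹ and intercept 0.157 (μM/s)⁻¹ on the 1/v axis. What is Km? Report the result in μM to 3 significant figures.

y-intercept = 1/Vmax ⇒ Vmax = 6.37 μM/s; slope = Km/Vmax ⇒ Km = slope × Vmax.
Km = 2.77 × 6.37 = 17.6 μM.

17.6 μM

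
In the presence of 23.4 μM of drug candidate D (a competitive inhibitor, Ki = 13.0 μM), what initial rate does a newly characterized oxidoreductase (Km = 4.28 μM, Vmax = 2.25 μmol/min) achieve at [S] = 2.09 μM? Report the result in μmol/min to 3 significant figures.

0.334 μmol/min

With α = 1 + [I]/Ki = 1 + 23.4/13.0 = 2.800, the competitive rate law is v = Vmax[S] / (αKm + [S]).
v = 2.25×2.09 / (2.800×4.28 + 2.09) = 4.702/14.07 = 0.334 μmol/min.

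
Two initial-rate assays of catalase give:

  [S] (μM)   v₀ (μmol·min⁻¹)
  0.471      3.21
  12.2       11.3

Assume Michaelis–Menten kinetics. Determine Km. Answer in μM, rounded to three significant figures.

In reciprocal form, 1/v = (Km/Vmax)·(1/[S]) + 1/Vmax. The two points give (1/[S], 1/v) = (2.123, 0.3115) and (0.08197, 0.08850).
Slope = (0.3115 − 0.08850)/(2.123 − 0.08197) = 0.1093; intercept = 0.3115 − 0.1093×2.123 = 0.07954.
Vmax = 1/intercept = 12.6 μmol·min⁻¹; Km = slope × Vmax = 0.1093 × 12.6 = 1.37 μM.

1.37 μM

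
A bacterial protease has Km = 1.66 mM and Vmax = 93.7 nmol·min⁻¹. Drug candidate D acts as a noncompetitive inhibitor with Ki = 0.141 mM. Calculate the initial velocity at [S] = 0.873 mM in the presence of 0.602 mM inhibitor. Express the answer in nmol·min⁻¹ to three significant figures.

6.13 nmol·min⁻¹

α = 1 + [I]/Ki = 1 + 0.602/0.141 = 5.270.
For a noncompetitive inhibitor, Vmax is reduced to Vmax/α while Km is unchanged: Km,app = 1.66 mM, Vmax,app = 17.8 nmol·min⁻¹.
v = Vmax,app·[S]/(Km,app + [S]) = 17.8 × 0.873/(1.66 + 0.873) = 6.13 nmol·min⁻¹.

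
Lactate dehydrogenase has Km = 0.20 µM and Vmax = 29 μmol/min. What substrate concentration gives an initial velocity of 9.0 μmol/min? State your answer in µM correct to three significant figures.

0.0900 µM

Rearranging v = Vmax[S]/(Km+[S]) gives [S] = Km·v/(Vmax − v).
[S] = 0.20 × 9.0 / (29 − 9.0) = 1.800/20.00 = 0.0900 µM.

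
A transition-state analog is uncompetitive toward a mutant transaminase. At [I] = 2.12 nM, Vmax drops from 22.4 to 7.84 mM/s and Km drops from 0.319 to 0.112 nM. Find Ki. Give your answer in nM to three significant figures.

1.14 nM

Uncompetitive: Vmax,app = Vmax/α (and Km,app = Km/α) with α = 1 + [I]/Ki.
α = Vmax/Vmax,app = 22.4/7.84 = 2.857.
Since α = 1 + [I]/Ki, [I]/Ki = 2.857 − 1 = 1.857 and Ki = 2.12/1.857 = 1.14 nM.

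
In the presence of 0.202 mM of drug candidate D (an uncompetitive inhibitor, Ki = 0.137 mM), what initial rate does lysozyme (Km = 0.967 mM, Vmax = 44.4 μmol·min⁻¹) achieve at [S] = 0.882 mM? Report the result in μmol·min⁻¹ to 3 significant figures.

12.4 μmol·min⁻¹

With α = 1 + [I]/Ki = 1 + 0.202/0.137 = 2.474, the uncompetitive rate law is v = (Vmax/α)·[S] / (Km/α + [S]).
v = (44.4/2.474)×0.882 / (0.967/2.474 + 0.882) = 15.83/1.273 = 12.4 μmol·min⁻¹.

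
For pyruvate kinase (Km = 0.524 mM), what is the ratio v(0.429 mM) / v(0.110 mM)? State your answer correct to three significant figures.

2.59

The fractional saturations are [S]/(Km+[S]) = 0.110/0.6340 = 0.1735 and 0.429/0.9530 = 0.4502.
v₂/v₁ is just their ratio: 0.4502/0.1735 = 2.59.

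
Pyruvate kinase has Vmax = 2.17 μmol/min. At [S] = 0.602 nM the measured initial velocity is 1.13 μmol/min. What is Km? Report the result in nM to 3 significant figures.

v/Vmax = 1.13/2.17 = 0.5207 = [S]/(Km+[S]).
So Km + [S] = [S]/0.5207 = 1.156 nM, giving Km = 1.156 − 0.602 = 0.554 nM.

0.554 nM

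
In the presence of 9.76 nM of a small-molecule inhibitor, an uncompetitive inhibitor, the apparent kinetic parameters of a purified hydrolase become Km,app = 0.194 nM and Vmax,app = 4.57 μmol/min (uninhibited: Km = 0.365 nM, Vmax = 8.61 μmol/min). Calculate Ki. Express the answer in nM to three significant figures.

Uncompetitive: Vmax,app = Vmax/α (and Km,app = Km/α) with α = 1 + [I]/Ki.
α = Vmax/Vmax,app = 8.61/4.57 = 1.884.
Ki = [I]/(α − 1) = 9.76/0.8840 = 11.0 nM.

11.0 nM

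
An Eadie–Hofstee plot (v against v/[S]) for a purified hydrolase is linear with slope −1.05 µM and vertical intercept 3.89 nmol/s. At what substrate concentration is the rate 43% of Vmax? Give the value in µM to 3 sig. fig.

The Eadie–Hofstee slope gives Km = 1.05 µM (slope = −Km).
v/Vmax = [S]/(Km+[S]) = 0.43 ⇒ [S] = Km·0.43/(1−0.43) = 1.05 × 0.7544 = 0.792 µM.

0.792 µM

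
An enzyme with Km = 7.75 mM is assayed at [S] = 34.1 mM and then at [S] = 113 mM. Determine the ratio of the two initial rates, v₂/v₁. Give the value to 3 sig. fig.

Since Vmax cancels, v₂/v₁ = [S]₂(Km+[S]₁) / [S]₁(Km+[S]₂).
= 113×(7.75+34.1) / (34.1×(7.75+113)) = 4729/4118 = 1.15.

1.15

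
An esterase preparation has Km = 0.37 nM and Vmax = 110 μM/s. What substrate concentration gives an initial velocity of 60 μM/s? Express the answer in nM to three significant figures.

0.444 nM

The required fractional saturation is v/Vmax = 60/110 = 0.5455.
Then [S]/(Km+[S]) = 0.5455 ⇒ [S] = 0.37 × 0.5455/(1 − 0.5455) = 0.444 nM.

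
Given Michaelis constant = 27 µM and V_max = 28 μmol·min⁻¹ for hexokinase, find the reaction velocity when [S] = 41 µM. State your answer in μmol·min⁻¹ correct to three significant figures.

v = Vmax·[S]/(Km + [S]) = 28 × 41 / (27 + 41)
  = 1148 / 68.00 = 16.9 μmol·min⁻¹.

16.9 μmol·min⁻¹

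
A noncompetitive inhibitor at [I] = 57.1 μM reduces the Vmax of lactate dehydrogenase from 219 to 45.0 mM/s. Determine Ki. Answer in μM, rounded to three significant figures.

Noncompetitive: Vmax,app = Vmax/α with α = 1 + [I]/Ki.
α = Vmax/Vmax,app = 219/45.0 = 4.867.
Since α = 1 + [I]/Ki, [I]/Ki = 4.867 − 1 = 3.867 and Ki = 57.1/3.867 = 14.8 μM.

14.8 μM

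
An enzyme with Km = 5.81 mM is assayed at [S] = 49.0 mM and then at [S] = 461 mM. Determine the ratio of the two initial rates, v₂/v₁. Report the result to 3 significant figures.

The fractional saturations are [S]/(Km+[S]) = 49.0/54.81 = 0.8940 and 461/466.8 = 0.9876.
v₂/v₁ is just their ratio: 0.9876/0.8940 = 1.10.

1.10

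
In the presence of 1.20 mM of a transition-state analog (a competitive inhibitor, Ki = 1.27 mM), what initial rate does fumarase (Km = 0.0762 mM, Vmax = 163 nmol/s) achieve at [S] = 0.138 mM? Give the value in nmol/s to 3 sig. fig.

With α = 1 + [I]/Ki = 1 + 1.20/1.27 = 1.945, the competitive rate law is v = Vmax[S] / (αKm + [S]).
v = 163×0.138 / (1.945×0.0762 + 0.138) = 22.49/0.2862 = 78.6 nmol/s.

78.6 nmol/s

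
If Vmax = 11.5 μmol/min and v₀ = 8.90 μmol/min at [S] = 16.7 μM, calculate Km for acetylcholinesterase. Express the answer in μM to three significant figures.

From v = Vmax[S]/(Km+[S]), Km = [S](Vmax − v)/v.
Km = 16.7 × (11.5 − 8.90) / 8.90 = 43.42/8.90 = 4.88 μM.

4.88 μM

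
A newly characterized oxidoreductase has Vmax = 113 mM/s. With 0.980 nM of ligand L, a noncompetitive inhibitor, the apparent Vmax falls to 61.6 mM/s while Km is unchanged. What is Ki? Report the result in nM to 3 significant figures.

1.17 nM

Noncompetitive: Vmax,app = Vmax/α with α = 1 + [I]/Ki.
α = Vmax/Vmax,app = 113/61.6 = 1.834.
Ki = [I]/(α − 1) = 0.980/0.8344 = 1.17 nM.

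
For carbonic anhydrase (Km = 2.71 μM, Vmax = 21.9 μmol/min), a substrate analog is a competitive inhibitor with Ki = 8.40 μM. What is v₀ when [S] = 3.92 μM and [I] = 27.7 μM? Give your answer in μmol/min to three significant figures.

α = 1 + [I]/Ki = 1 + 27.7/8.40 = 4.298.
For a competitive inhibitor, Vmax is unchanged and the apparent Km becomes α·Km: Km,app = 11.6 μM, Vmax,app = 21.9 μmol/min.
v = Vmax,app·[S]/(Km,app + [S]) = 21.9 × 3.92/(11.6 + 3.92) = 5.51 μmol/min.

5.51 μmol/min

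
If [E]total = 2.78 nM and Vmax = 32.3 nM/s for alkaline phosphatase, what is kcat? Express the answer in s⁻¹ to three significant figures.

kcat = Vmax/[E]total = 32.3 nM/s / 2.78 nM = 11.6 s⁻¹.

11.6 s⁻¹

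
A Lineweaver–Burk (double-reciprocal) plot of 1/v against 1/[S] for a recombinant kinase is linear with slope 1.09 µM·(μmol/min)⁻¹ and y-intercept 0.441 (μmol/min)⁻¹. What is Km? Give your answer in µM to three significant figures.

y-intercept = 1/Vmax ⇒ Vmax = 2.27 μmol/min; slope = Km/Vmax ⇒ Km = slope × Vmax.
Km = 1.09 × 2.27 = 2.47 µM.

2.47 µM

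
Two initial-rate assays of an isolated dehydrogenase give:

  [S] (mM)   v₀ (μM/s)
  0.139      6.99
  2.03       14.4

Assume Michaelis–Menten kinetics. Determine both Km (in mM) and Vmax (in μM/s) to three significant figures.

Km = 0.172 mM; Vmax = 15.6 μM/s

From v = Vmax[S]/(Km+[S]), each point gives Vmax = v(Km+[S])/[S].
Equating: 6.99(Km+0.139)/0.139 = 14.4(Km+2.03)/2.03.
50.29·Km + 6.99 = 7.094·Km + 14.4, so (50.29 − 7.094)·Km = 14.4 − 6.99.
Km = 7.410/43.19 = 0.172 mM; then Vmax = 6.99(0.172+0.139)/0.139 = 15.6 μM/s.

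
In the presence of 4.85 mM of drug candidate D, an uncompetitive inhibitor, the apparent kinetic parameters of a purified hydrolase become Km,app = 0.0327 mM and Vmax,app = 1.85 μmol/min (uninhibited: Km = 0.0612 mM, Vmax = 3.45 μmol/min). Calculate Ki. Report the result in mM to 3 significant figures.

Uncompetitive: Vmax,app = Vmax/α (and Km,app = Km/α) with α = 1 + [I]/Ki.
α = Vmax/Vmax,app = 3.45/1.85 = 1.865.
Since α = 1 + [I]/Ki, [I]/Ki = 1.865 − 1 = 0.8649 and Ki = 4.85/0.8649 = 5.61 mM.

5.61 mM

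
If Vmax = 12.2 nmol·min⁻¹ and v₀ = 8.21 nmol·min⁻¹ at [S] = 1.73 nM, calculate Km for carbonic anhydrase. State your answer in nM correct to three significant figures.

0.841 nM

v/Vmax = 8.21/12.2 = 0.6730 = [S]/(Km+[S]).
So Km + [S] = [S]/0.6730 = 2.571 nM, giving Km = 2.571 − 1.73 = 0.841 nM.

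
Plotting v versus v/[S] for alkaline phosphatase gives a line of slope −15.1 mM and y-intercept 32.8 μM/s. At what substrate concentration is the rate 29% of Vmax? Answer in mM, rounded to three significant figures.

6.17 mM

The Eadie–Hofstee slope gives Km = 15.1 mM (slope = −Km).
v/Vmax = [S]/(Km+[S]) = 0.29 ⇒ [S] = Km·0.29/(1−0.29) = 15.1 × 0.4085 = 6.17 mM.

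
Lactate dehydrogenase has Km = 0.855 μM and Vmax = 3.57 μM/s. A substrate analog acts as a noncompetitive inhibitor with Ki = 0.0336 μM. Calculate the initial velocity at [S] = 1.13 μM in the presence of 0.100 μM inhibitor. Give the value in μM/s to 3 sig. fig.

0.511 μM/s

α = 1 + [I]/Ki = 1 + 0.100/0.0336 = 3.976.
For a noncompetitive inhibitor, Vmax is reduced to Vmax/α while Km is unchanged: Km,app = 0.855 μM, Vmax,app = 0.898 μM/s.
v = Vmax,app·[S]/(Km,app + [S]) = 0.898 × 1.13/(0.855 + 1.13) = 0.511 μM/s.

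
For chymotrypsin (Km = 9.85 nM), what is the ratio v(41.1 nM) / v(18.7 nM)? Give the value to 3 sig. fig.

Since Vmax cancels, v₂/v₁ = [S]₂(Km+[S]₁) / [S]₁(Km+[S]₂).
= 41.1×(9.85+18.7) / (18.7×(9.85+41.1)) = 1173/952.8 = 1.23.

1.23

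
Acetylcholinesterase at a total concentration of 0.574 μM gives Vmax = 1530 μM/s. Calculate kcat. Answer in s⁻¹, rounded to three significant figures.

2670 s⁻¹

kcat = Vmax/[E]total = 1530 μM/s / 0.574 μM = 2670 s⁻¹.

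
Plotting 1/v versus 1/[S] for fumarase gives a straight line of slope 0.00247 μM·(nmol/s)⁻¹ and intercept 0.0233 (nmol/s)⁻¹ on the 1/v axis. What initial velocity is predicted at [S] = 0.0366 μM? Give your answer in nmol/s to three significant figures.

The y-intercept is 1/Vmax, so Vmax = 1/0.0233 = 42.9 nmol/s.
The slope is Km/Vmax, so Km = 0.00247 × 42.9 = 0.106 μM.
Then v = 42.9 × 0.0366/(0.106 + 0.0366) = 11.0 nmol/s.

11.0 nmol/s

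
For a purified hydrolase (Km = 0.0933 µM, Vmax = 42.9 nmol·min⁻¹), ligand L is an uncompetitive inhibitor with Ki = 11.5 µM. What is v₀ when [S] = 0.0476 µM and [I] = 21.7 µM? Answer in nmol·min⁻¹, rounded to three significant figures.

8.85 nmol·min⁻¹

α = 1 + [I]/Ki = 1 + 21.7/11.5 = 2.887.
For an uncompetitive inhibitor, both parameters are divided by α, giving Vmax/α and Km/α: Km,app = 0.0323 µM, Vmax,app = 14.9 nmol·min⁻¹.
v = Vmax,app·[S]/(Km,app + [S]) = 14.9 × 0.0476/(0.0323 + 0.0476) = 8.85 nmol·min⁻¹.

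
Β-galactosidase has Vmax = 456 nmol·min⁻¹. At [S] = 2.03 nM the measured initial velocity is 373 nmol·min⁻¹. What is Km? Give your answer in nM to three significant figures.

From v = Vmax[S]/(Km+[S]), Km = [S](Vmax − v)/v.
Km = 2.03 × (456 − 373) / 373 = 168.5/373 = 0.452 nM.

0.452 nM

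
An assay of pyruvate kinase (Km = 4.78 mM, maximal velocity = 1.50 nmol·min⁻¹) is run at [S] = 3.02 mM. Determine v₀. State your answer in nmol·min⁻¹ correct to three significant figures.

0.581 nmol·min⁻¹

[S]/(Km+[S]) = 3.02/7.800 = 0.3872, the fractional saturation.
v = 0.3872 × Vmax = 0.3872 × 1.50 = 0.581 nmol·min⁻¹.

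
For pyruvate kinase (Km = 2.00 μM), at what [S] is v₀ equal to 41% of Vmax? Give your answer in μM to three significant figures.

v/Vmax = [S]/(Km+[S]) = 0.41, so [S] = Km·0.41/(1 − 0.41) = 2.00 × 0.6949.
[S] = 1.39 μM.

1.39 μM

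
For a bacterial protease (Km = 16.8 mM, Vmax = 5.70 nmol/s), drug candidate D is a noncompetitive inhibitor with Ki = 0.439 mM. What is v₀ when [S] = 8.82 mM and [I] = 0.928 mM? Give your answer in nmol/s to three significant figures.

0.630 nmol/s

α = 1 + [I]/Ki = 1 + 0.928/0.439 = 3.114.
For a noncompetitive inhibitor, Vmax is reduced to Vmax/α while Km is unchanged: Km,app = 16.8 mM, Vmax,app = 1.83 nmol/s.
v = Vmax,app·[S]/(Km,app + [S]) = 1.83 × 8.82/(16.8 + 8.82) = 0.630 nmol/s.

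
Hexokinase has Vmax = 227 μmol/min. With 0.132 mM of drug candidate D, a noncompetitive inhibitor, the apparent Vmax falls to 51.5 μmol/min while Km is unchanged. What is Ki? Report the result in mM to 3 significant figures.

Noncompetitive: Vmax,app = Vmax/α with α = 1 + [I]/Ki.
α = Vmax/Vmax,app = 227/51.5 = 4.408.
Since α = 1 + [I]/Ki, [I]/Ki = 4.408 − 1 = 3.408 and Ki = 0.132/3.408 = 0.0387 mM.

0.0387 mM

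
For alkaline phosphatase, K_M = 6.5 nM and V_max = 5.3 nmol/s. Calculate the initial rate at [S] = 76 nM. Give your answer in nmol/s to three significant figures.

4.88 nmol/s

v = Vmax·[S]/(Km + [S]) = 5.3 × 76 / (6.5 + 76)
  = 402.8 / 82.50 = 4.88 nmol/s.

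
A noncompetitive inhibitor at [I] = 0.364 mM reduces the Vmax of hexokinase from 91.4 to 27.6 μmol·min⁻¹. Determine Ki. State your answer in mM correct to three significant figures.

Noncompetitive: Vmax,app = Vmax/α with α = 1 + [I]/Ki.
α = Vmax/Vmax,app = 91.4/27.6 = 3.312.
Ki = [I]/(α − 1) = 0.364/2.312 = 0.157 mM.

0.157 mM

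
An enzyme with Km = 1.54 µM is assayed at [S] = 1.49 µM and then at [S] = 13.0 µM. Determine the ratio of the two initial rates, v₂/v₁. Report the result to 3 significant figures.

1.82

The fractional saturations are [S]/(Km+[S]) = 1.49/3.030 = 0.4917 and 13.0/14.54 = 0.8941.
v₂/v₁ is just their ratio: 0.8941/0.4917 = 1.82.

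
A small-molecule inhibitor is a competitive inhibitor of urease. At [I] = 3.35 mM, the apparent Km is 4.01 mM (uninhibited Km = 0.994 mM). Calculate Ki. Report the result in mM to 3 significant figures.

1.10 mM

Competitive: Km,app = α·Km with α = 1 + [I]/Ki.
α = Km,app/Km = 4.01/0.994 = 4.034.
Ki = [I]/(α − 1) = 3.35/3.034 = 1.10 mM.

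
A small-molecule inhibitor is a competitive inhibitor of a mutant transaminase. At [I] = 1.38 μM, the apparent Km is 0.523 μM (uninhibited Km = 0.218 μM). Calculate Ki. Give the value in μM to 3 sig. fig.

0.986 μM

Competitive: Km,app = α·Km with α = 1 + [I]/Ki.
α = Km,app/Km = 0.523/0.218 = 2.399.
Since α = 1 + [I]/Ki, [I]/Ki = 2.399 − 1 = 1.399 and Ki = 1.38/1.399 = 0.986 μM.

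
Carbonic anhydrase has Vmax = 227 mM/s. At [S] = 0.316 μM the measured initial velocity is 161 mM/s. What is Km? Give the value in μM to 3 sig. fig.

v/Vmax = 161/227 = 0.7093 = [S]/(Km+[S]).
So Km + [S] = [S]/0.7093 = 0.4455 μM, giving Km = 0.4455 − 0.316 = 0.130 μM.

0.130 μM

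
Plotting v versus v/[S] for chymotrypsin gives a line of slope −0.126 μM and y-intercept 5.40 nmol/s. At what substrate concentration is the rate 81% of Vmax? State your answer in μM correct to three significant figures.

The Eadie–Hofstee slope gives Km = 0.126 μM (slope = −Km).
v/Vmax = [S]/(Km+[S]) = 0.81 ⇒ [S] = Km·0.81/(1−0.81) = 0.126 × 4.263 = 0.537 μM.

0.537 μM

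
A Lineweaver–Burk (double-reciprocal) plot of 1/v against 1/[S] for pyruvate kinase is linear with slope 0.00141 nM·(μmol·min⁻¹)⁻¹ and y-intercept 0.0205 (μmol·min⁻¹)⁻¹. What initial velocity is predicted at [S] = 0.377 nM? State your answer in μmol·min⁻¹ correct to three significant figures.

41.3 μmol·min⁻¹

The y-intercept is 1/Vmax, so Vmax = 1/0.0205 = 48.8 μmol·min⁻¹.
The slope is Km/Vmax, so Km = 0.00141 × 48.8 = 0.0688 nM.
Then v = 48.8 × 0.377/(0.0688 + 0.377) = 41.3 μmol·min⁻¹.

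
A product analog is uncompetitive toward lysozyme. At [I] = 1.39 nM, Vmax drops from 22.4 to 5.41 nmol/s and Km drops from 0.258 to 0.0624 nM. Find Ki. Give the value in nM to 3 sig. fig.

0.443 nM

Uncompetitive: Vmax,app = Vmax/α (and Km,app = Km/α) with α = 1 + [I]/Ki.
α = Vmax/Vmax,app = 22.4/5.41 = 4.140.
Ki = [I]/(α − 1) = 1.39/3.140 = 0.443 nM.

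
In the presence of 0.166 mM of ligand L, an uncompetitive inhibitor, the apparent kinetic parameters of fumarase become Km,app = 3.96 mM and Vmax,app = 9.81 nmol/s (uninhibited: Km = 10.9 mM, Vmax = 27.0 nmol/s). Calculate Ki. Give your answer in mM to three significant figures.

Uncompetitive: Vmax,app = Vmax/α (and Km,app = Km/α) with α = 1 + [I]/Ki.
α = Vmax/Vmax,app = 27.0/9.81 = 2.752.
Since α = 1 + [I]/Ki, [I]/Ki = 2.752 − 1 = 1.752 and Ki = 0.166/1.752 = 0.0947 mM.

0.0947 mM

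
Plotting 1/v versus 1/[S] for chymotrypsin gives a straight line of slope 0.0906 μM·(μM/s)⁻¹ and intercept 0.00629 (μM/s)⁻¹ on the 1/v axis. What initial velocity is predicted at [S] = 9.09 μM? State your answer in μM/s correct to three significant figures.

61.5 μM/s

The y-intercept is 1/Vmax, so Vmax = 1/0.00629 = 159 μM/s.
The slope is Km/Vmax, so Km = 0.0906 × 159 = 14.4 μM.
Then v = 159 × 9.09/(14.4 + 9.09) = 61.5 μM/s.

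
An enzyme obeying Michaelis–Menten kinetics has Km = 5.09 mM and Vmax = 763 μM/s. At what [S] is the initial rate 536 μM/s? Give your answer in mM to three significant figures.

12.0 mM

The required fractional saturation is v/Vmax = 536/763 = 0.7025.
Then [S]/(Km+[S]) = 0.7025 ⇒ [S] = 5.09 × 0.7025/(1 − 0.7025) = 12.0 mM.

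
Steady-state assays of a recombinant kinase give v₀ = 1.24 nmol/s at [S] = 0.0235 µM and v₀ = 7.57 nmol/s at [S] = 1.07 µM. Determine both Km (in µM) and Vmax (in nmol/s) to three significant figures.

Km = 0.139 µM; Vmax = 8.55 nmol/s

From v = Vmax[S]/(Km+[S]), each point gives Vmax = v(Km+[S])/[S].
Equating: 1.24(Km+0.0235)/0.0235 = 7.57(Km+1.07)/1.07.
52.77·Km + 1.24 = 7.075·Km + 7.57, so (52.77 − 7.075)·Km = 7.57 − 1.24.
Km = 6.330/45.69 = 0.139 µM; then Vmax = 1.24(0.139+0.0235)/0.0235 = 8.55 nmol/s.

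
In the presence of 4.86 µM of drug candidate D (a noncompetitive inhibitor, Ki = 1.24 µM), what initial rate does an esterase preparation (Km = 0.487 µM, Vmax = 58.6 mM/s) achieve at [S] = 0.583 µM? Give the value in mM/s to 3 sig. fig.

6.49 mM/s

α = 1 + [I]/Ki = 1 + 4.86/1.24 = 4.919.
For a noncompetitive inhibitor, Vmax is reduced to Vmax/α while Km is unchanged: Km,app = 0.487 µM, Vmax,app = 11.9 mM/s.
v = Vmax,app·[S]/(Km,app + [S]) = 11.9 × 0.583/(0.487 + 0.583) = 6.49 mM/s.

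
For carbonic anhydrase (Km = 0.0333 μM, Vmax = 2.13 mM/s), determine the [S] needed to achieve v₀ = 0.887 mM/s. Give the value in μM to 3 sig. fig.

0.0238 μM

The required fractional saturation is v/Vmax = 0.887/2.13 = 0.4164.
Then [S]/(Km+[S]) = 0.4164 ⇒ [S] = 0.0333 × 0.4164/(1 − 0.4164) = 0.0238 μM.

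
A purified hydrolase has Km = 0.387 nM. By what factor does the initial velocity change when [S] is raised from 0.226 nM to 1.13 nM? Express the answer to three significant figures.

2.02

The fractional saturations are [S]/(Km+[S]) = 0.226/0.6130 = 0.3687 and 1.13/1.517 = 0.7449.
v₂/v₁ is just their ratio: 0.7449/0.3687 = 2.02.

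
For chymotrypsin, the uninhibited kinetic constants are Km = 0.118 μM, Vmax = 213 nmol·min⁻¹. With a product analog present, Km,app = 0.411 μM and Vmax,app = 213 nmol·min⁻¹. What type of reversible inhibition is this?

competitive

Km increases (0.118 → 0.411 μM) while Vmax is unchanged — the hallmark of competitive inhibition.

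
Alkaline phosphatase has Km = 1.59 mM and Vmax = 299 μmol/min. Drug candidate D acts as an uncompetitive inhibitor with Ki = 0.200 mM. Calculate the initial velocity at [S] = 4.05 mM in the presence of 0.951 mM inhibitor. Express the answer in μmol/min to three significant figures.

With α = 1 + [I]/Ki = 1 + 0.951/0.200 = 5.755, the uncompetitive rate law is v = (Vmax/α)·[S] / (Km/α + [S]).
v = (299/5.755)×4.05 / (1.59/5.755 + 4.05) = 210.4/4.326 = 48.6 μmol/min.

48.6 μmol/min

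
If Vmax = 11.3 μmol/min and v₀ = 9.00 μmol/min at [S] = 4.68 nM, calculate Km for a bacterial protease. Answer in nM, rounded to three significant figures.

1.20 nM

From v = Vmax[S]/(Km+[S]), Km = [S](Vmax − v)/v.
Km = 4.68 × (11.3 − 9.00) / 9.00 = 10.76/9.00 = 1.20 nM.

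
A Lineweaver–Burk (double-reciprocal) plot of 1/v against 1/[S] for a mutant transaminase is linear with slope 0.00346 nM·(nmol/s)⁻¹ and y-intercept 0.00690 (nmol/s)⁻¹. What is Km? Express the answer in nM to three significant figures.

y-intercept = 1/Vmax ⇒ Vmax = 145 nmol/s; slope = Km/Vmax ⇒ Km = slope × Vmax.
Km = 0.00346 × 145 = 0.501 nM.

0.501 nM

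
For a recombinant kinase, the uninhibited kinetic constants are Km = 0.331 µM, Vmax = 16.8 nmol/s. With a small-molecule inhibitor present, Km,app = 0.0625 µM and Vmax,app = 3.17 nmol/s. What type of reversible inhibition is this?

uncompetitive

Both Km and Vmax decrease by the same factor (~5.30-fold) — characteristic of uncompetitive inhibition.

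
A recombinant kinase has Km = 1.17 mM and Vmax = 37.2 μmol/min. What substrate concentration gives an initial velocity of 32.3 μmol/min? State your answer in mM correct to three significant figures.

Rearranging v = Vmax[S]/(Km+[S]) gives [S] = Km·v/(Vmax − v).
[S] = 1.17 × 32.3 / (37.2 − 32.3) = 37.79/4.900 = 7.71 mM.

7.71 mM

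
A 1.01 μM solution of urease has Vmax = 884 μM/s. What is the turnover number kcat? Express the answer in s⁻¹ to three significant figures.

kcat = Vmax/[E]total = 884 μM/s / 1.01 μM = 875 s⁻¹.

875 s⁻¹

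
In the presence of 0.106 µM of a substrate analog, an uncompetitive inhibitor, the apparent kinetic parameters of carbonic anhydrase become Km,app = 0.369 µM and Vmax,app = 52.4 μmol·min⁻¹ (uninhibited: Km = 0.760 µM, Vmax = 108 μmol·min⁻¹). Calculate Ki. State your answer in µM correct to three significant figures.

0.0999 µM

Uncompetitive: Vmax,app = Vmax/α (and Km,app = Km/α) with α = 1 + [I]/Ki.
α = Vmax/Vmax,app = 108/52.4 = 2.061.
Since α = 1 + [I]/Ki, [I]/Ki = 2.061 − 1 = 1.061 and Ki = 0.106/1.061 = 0.0999 µM.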